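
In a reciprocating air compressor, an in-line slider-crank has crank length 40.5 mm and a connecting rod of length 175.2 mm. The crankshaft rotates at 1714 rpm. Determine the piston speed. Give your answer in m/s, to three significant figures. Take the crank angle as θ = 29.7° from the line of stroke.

4.33

ω = 2π·1714/60 = 179.5 rad/s
For an in-line slider-crank, x = r cosθ + √(L² − r² sin²θ), so v = −rω sinθ·[1 + r cosθ/√(L² − r² sin²θ)].
With r = 0.0405 m, L = 0.1752 m, θ = 29.7°: √(L² − r² sin²θ) = 0.17405 m.
v = −0.0405·179.5·0.49546·[1 + 0.0405·0.86863/0.17405] = -4.3296 m/s.
|v| = 4.3296 m/s.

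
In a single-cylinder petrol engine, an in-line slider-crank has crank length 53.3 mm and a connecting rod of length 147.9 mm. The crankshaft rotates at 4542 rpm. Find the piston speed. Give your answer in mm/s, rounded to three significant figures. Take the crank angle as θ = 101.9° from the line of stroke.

22800

ω = 2π·4542/60 = 475.6 rad/s
For an in-line slider-crank, x = r cosθ + √(L² − r² sin²θ), so v = −rω sinθ·[1 + r cosθ/√(L² − r² sin²θ)].
With r = 0.0533 m, L = 0.1479 m, θ = 101.9°: √(L² − r² sin²θ) = 0.1384 m.
v = −0.0533·475.6·0.97851·[1 + 0.0533·-0.20620/0.1384] = -22.837 m/s.
|v| = 22.837 m/s = 22837 mm/s.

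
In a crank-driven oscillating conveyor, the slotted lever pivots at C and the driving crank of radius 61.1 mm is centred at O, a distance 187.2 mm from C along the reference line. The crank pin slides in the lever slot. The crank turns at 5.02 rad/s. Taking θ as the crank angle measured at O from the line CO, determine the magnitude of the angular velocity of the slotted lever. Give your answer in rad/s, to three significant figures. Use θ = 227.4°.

0.864

ω = 5.02 rad/s
Crank pin A relative to C: A = (d + r cosθ, r sinθ); lever angle φ = atan2(r sinθ, d + r cosθ).
Differentiating tanφ: φ̇ = rω(d cosθ + r)/(d² + r² + 2dr cosθ).
d² + r² + 2dr cosθ = |CA|² = 0.0232929 m²;  d cosθ + r = -0.065611 m.
|ω_lever| = |0.0611·5.02·-0.065611| / 0.0232929 = 0.86397 rad/s.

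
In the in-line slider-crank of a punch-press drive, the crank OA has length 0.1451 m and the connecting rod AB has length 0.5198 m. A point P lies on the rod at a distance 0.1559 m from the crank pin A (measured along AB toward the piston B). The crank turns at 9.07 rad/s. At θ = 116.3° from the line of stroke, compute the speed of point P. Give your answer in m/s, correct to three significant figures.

ω = 9.07 rad/s.  Crank-pin speed |V_A| = rω = 1.3161 m/s, perpendicular to OA.
Rod angle: sinφ = −(r/L) sinθ ⇒ φ = -14.492°; ω_rod = −rω cosθ/√(L²−r²sin²θ) = +1.1587 rad/s.
V_P = V_A + ω_rod × AP, with AP = 0.1559 m along the rod.
Components: V_Px = −rω sinθ − a·ω_rod·sinφ = -1.1346 m/s;  V_Py = rω cosθ + a·ω_rod·cosφ = -0.40822 m/s.
|V_P| = √(V_Px² + V_Py²) = 1.2058 m/s.

1.21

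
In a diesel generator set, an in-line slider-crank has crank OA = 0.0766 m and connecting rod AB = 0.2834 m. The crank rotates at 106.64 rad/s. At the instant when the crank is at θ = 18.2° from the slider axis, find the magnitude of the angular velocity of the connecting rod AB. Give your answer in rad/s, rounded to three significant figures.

ω = 106.6 rad/s
The rod makes angle φ with the slider axis where L sinφ = r sinθ; differentiating, L cosφ·φ̇ = r ω cosθ.
L cosφ = √(L² − r² sin²θ) = 0.28239 m.
|ω_rod| = r ω |cosθ| / √(L² − r² sin²θ) = 0.0766·106.6·0.94997/0.28239 = 27.48 rad/s.

27.5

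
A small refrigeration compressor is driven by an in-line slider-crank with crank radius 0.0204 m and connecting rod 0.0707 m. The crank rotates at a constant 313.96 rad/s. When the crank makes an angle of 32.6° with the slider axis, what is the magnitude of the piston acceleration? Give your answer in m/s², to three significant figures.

ω = 314 rad/s
x(θ) = r cosθ + √(L² − r² sin²θ); with ω constant, a = ω²·d²x/dθ².
d²x/dθ² = −r cosθ − r²(cos2θ)/√u − r⁴ sin²2θ/(4u^{3/2}),  u = L² − r² sin²θ = 0.00487769 m².
Substituting r = 0.0204 m, L = 0.0707 m, θ = 32.6°: d²x/dθ² = -0.01979 m.
a = ω²·d²x/dθ² = (314)²·(-0.01979) = -1950.7 m/s²;  |a| = 1950.7 m/s².

1950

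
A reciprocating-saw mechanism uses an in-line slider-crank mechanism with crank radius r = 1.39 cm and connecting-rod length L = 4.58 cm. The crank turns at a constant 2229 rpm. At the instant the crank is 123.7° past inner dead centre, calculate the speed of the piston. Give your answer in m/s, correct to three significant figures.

2.23

ω = 2π·2229/60 = 233.4 rad/s
For an in-line slider-crank, x = r cosθ + √(L² − r² sin²θ), so v = −rω sinθ·[1 + r cosθ/√(L² − r² sin²θ)].
With r = 0.0139 m, L = 0.0458 m, θ = 123.7°: √(L² − r² sin²θ) = 0.044316 m.
v = −0.0139·233.4·0.83195·[1 + 0.0139·-0.55484/0.044316] = -2.2295 m/s.
|v| = 2.2295 m/s.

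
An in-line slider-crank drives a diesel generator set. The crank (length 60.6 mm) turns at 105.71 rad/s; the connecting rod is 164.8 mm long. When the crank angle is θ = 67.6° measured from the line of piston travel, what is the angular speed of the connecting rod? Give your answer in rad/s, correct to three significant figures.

15.8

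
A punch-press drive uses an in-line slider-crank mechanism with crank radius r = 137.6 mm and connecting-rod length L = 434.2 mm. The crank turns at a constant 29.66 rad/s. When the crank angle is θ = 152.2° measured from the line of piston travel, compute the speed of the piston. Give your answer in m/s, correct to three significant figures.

1.36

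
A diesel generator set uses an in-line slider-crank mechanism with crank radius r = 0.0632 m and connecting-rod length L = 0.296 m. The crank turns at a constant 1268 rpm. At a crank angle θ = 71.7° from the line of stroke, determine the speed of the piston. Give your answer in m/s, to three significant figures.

8.51

ω = 2π·1268/60 = 132.8 rad/s
For an in-line slider-crank, x = r cosθ + √(L² − r² sin²θ), so v = −rω sinθ·[1 + r cosθ/√(L² − r² sin²θ)].
With r = 0.0632 m, L = 0.296 m, θ = 71.7°: √(L² − r² sin²θ) = 0.28985 m.
v = −0.0632·132.8·0.94943·[1 + 0.0632·0.31399/0.28985] = -8.5131 m/s.
|v| = 8.5131 m/s.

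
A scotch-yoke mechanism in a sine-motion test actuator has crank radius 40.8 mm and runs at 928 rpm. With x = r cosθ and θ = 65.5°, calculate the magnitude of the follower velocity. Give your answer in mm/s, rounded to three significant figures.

3610

ω = 97.18 rad/s (from 928 rpm).
x = r cosθ ⇒ ẋ = −rω sinθ.
|v| = rω|sinθ| = 0.0408·97.18·|sin 65.5°| = 3.6079 m/s = 3607.9 mm/s.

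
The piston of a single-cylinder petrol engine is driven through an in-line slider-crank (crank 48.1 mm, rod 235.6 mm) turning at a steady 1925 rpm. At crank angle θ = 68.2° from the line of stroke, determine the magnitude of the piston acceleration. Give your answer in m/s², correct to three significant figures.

ω = 2π·1925/60 = 201.6 rad/s
x(θ) = r cosθ + √(L² − r² sin²θ); with ω constant, a = ω²·d²x/dθ².
d²x/dθ² = −r cosθ − r²(cos2θ)/√u − r⁴ sin²2θ/(4u^{3/2}),  u = L² − r² sin²θ = 0.0535128 m².
Substituting r = 0.0481 m, L = 0.2356 m, θ = 68.2°: d²x/dθ² = -0.010671 m.
a = ω²·d²x/dθ² = (201.6)²·(-0.010671) = -433.65 m/s²;  |a| = 433.65 m/s².

434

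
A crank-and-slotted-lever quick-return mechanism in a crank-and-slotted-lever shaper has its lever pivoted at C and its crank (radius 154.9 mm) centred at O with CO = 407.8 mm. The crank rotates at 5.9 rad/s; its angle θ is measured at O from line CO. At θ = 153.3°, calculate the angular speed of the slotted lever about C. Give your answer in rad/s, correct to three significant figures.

2.47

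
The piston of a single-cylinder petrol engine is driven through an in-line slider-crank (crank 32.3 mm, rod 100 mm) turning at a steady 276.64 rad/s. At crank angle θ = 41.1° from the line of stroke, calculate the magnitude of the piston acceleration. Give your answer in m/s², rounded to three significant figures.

ω = 276.6 rad/s
x(θ) = r cosθ + √(L² − r² sin²θ); with ω constant, a = ω²·d²x/dθ².
d²x/dθ² = −r cosθ − r²(cos2θ)/√u − r⁴ sin²2θ/(4u^{3/2}),  u = L² − r² sin²θ = 0.00954915 m².
Substituting r = 0.0323 m, L = 0.1 m, θ = 41.1°: d²x/dθ² = -0.026075 m.
a = ω²·d²x/dθ² = (276.6)²·(-0.026075) = -1995.5 m/s²;  |a| = 1995.5 m/s².

2000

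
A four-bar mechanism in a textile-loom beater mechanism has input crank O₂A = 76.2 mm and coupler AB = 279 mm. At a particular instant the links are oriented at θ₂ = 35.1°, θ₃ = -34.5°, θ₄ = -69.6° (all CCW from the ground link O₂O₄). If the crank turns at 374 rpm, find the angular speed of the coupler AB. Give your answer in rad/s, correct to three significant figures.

18.0

ω₂ = 39.17 rad/s (from 374 rpm).
Differentiating the loop-closure r₂e^{iθ₂}+r₃e^{iθ₃}=r₁+r₄e^{iθ₄} gives r₂ω₂e^{iθ₂}+r₃ω₃e^{iθ₃}=r₄ω₄e^{iθ₄}.
Eliminating the other unknown: ω₃ = r₂ω₂ sin(θ₄−θ₂) / [r₃ sin(θ₃−θ₄)].
Numerator sine = -0.96727; denominator sine = +0.57501.
Result = 0.0762·39.17·(-0.96727) / (0.279·(+0.57501)) = -17.994 rad/s; magnitude 17.994 rad/s.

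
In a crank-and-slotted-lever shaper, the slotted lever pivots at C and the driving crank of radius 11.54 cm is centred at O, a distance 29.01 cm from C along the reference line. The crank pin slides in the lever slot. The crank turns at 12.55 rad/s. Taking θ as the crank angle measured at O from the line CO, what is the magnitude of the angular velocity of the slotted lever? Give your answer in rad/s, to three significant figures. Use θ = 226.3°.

2.40

ω = 12.55 rad/s
Crank pin A relative to C: A = (d + r cosθ, r sinθ); lever angle φ = atan2(r sinθ, d + r cosθ).
Differentiating tanφ: φ̇ = rω(d cosθ + r)/(d² + r² + 2dr cosθ).
d² + r² + 2dr cosθ = |CA|² = 0.0512171 m²;  d cosθ + r = -0.085025 m.
|ω_lever| = |0.1154·12.55·-0.085025| / 0.0512171 = 2.4043 rad/s.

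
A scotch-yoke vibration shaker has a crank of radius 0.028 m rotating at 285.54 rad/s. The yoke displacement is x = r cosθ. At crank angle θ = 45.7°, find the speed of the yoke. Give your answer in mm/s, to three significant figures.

ω = 285.5 rad/s
x = r cosθ ⇒ ẋ = −rω sinθ.
|v| = rω|sinθ| = 0.028·285.5·|sin 45.7°| = 5.722 m/s = 5722 mm/s.

5720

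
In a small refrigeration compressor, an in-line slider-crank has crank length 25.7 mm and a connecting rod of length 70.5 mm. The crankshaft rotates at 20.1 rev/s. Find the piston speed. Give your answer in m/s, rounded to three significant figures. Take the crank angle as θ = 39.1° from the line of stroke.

2.64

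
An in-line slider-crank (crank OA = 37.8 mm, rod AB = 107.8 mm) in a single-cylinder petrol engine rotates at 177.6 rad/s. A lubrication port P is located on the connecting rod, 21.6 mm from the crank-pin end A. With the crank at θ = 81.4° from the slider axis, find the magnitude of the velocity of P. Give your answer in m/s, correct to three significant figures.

ω = 177.6 rad/s.  Crank-pin speed |V_A| = rω = 6.7133 m/s, perpendicular to OA.
Rod angle: sinφ = −(r/L) sinθ ⇒ φ = -20.286°; ω_rod = −rω cosθ/√(L²−r²sin²θ) = -9.9282 rad/s.
V_P = V_A + ω_rod × AP, with AP = 0.0216 m along the rod.
Components: V_Px = −rω sinθ − a·ω_rod·sinφ = -6.7121 m/s;  V_Py = rω cosθ + a·ω_rod·cosφ = +0.80273 m/s.
|V_P| = √(V_Px² + V_Py²) = 6.76 m/s.

6.76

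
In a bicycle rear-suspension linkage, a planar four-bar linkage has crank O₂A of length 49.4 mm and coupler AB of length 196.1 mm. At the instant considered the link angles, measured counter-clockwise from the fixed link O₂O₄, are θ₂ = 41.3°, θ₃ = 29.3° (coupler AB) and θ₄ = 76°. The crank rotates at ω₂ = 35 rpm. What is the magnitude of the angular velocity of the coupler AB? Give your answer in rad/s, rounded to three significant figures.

0.722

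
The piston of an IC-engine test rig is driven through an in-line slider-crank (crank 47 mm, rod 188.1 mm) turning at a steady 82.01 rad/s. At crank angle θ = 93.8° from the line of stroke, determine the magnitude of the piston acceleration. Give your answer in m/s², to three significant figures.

102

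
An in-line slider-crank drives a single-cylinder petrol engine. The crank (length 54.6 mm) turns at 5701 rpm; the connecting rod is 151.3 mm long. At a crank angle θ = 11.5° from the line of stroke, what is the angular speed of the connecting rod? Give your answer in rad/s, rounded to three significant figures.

212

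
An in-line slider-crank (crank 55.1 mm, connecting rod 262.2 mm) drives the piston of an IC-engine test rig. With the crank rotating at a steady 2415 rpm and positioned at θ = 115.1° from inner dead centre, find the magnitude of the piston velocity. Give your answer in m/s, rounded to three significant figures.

ω = 2π·2415/60 = 252.9 rad/s
For an in-line slider-crank, x = r cosθ + √(L² − r² sin²θ), so v = −rω sinθ·[1 + r cosθ/√(L² − r² sin²θ)].
With r = 0.0551 m, L = 0.2622 m, θ = 115.1°: √(L² − r² sin²θ) = 0.25741 m.
v = −0.0551·252.9·0.90557·[1 + 0.0551·-0.42420/0.25741] = -11.473 m/s.
|v| = 11.473 m/s.

11.5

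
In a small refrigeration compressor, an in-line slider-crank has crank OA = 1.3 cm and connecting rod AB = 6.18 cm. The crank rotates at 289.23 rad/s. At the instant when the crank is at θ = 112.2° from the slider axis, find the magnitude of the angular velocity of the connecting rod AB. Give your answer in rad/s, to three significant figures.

23.4

ω = 289.2 rad/s
The rod makes angle φ with the slider axis where L sinφ = r sinθ; differentiating, L cosφ·φ̇ = r ω cosθ.
L cosφ = √(L² − r² sin²θ) = 0.060617 m.
|ω_rod| = r ω |cosθ| / √(L² − r² sin²θ) = 0.013·289.2·0.37784/0.060617 = 23.437 rad/s.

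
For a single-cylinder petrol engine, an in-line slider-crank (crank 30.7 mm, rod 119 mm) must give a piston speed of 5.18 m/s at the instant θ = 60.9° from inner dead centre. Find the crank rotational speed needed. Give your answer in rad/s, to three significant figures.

For an in-line slider-crank, |v_piston| = rω|sinθ|·[1 + r cosθ/√(L² − r² sin²θ)].
With r = 0.0307 m, L = 0.119 m, θ = 60.9°: the bracketed kinematic factor |dx/dθ| = 0.030279 m.
ω = v/|dx/dθ| = 5.18/0.030279 = 171.07 rad/s.

171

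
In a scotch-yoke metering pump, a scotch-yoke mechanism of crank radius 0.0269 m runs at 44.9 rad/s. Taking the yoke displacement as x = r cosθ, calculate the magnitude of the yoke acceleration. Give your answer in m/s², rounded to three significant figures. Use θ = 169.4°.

ω = 44.9 rad/s
x = r cosθ ⇒ ẍ = −rω² cosθ (ω constant).
|a| = rω²|cosθ| = 0.0269·(44.9)²·|cos 169.4°| = 53.305 m/s².

53.3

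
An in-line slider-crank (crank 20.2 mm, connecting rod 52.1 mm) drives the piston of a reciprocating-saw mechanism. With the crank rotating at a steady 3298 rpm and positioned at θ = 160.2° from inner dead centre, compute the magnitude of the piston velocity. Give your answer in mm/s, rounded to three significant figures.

ω = 2π·3298/60 = 345.4 rad/s
For an in-line slider-crank, x = r cosθ + √(L² − r² sin²θ), so v = −rω sinθ·[1 + r cosθ/√(L² − r² sin²θ)].
With r = 0.0202 m, L = 0.0521 m, θ = 160.2°: √(L² − r² sin²θ) = 0.051649 m.
v = −0.0202·345.4·0.33874·[1 + 0.0202·-0.94088/0.051649] = -1.4936 m/s.
|v| = 1.4936 m/s = 1493.6 mm/s.

1490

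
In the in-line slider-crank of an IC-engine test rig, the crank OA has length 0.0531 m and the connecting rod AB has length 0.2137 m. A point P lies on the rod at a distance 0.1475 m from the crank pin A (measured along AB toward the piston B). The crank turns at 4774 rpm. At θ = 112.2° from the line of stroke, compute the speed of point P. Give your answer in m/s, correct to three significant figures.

ω = 499.9 rad/s.  Crank-pin speed |V_A| = rω = 26.546 m/s, perpendicular to OA.
Rod angle: sinφ = −(r/L) sinθ ⇒ φ = -13.301°; ω_rod = −rω cosθ/√(L²−r²sin²θ) = +48.23 rad/s.
V_P = V_A + ω_rod × AP, with AP = 0.1475 m along the rod.
Components: V_Px = −rω sinθ − a·ω_rod·sinφ = -22.942 m/s;  V_Py = rω cosθ + a·ω_rod·cosφ = -3.1072 m/s.
|V_P| = √(V_Px² + V_Py²) = 23.151 m/s.

23.2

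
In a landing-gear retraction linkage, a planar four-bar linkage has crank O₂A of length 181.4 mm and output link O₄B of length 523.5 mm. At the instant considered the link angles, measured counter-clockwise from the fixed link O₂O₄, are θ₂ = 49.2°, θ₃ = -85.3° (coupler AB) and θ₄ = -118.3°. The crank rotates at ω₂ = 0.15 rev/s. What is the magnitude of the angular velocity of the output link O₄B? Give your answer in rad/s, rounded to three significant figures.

ω₂ = 0.9425 rad/s (from 0.15 rev/s).
Differentiating the loop-closure r₂e^{iθ₂}+r₃e^{iθ₃}=r₁+r₄e^{iθ₄} gives r₂ω₂e^{iθ₂}+r₃ω₃e^{iθ₃}=r₄ω₄e^{iθ₄}.
Eliminating the other unknown: ω₄ = r₂ω₂ sin(θ₂−θ₃) / [r₄ sin(θ₄−θ₃)].
Numerator sine = +0.71325; denominator sine = -0.54464.
Result = 0.1814·0.9425·(+0.71325) / (0.5235·(-0.54464)) = -0.42769 rad/s; magnitude 0.42769 rad/s.

0.428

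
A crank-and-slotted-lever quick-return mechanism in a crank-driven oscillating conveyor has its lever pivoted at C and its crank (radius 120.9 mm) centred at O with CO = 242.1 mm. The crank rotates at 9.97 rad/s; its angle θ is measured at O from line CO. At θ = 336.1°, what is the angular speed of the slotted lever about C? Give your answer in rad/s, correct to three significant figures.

3.25

ω = 9.97 rad/s
Crank pin A relative to C: A = (d + r cosθ, r sinθ); lever angle φ = atan2(r sinθ, d + r cosθ).
Differentiating tanφ: φ̇ = rω(d cosθ + r)/(d² + r² + 2dr cosθ).
d² + r² + 2dr cosθ = |CA|² = 0.126749 m²;  d cosθ + r = +0.34224 m.
|ω_lever| = |0.1209·9.97·+0.34224| / 0.126749 = 3.2547 rad/s.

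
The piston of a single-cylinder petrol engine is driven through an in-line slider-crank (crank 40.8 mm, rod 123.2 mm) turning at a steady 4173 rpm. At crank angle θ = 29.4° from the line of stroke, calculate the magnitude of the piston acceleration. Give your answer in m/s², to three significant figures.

ω = 2π·4173/60 = 437 rad/s
x(θ) = r cosθ + √(L² − r² sin²θ); with ω constant, a = ω²·d²x/dθ².
d²x/dθ² = −r cosθ − r²(cos2θ)/√u − r⁴ sin²2θ/(4u^{3/2}),  u = L² − r² sin²θ = 0.0147771 m².
Substituting r = 0.0408 m, L = 0.1232 m, θ = 29.4°: d²x/dθ² = -0.042921 m.
a = ω²·d²x/dθ² = (437)²·(-0.042921) = -8196.5 m/s²;  |a| = 8196.5 m/s².

8200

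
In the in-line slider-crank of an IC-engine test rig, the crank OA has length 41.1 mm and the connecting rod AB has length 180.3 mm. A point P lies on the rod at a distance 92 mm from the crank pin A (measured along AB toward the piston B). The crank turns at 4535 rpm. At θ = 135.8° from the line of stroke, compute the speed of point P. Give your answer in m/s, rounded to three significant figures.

14.2

ω = 474.9 rad/s.  Crank-pin speed |V_A| = rω = 19.519 m/s, perpendicular to OA.
Rod angle: sinφ = −(r/L) sinθ ⇒ φ = -9.144°; ω_rod = −rω cosθ/√(L²−r²sin²θ) = +78.609 rad/s.
V_P = V_A + ω_rod × AP, with AP = 0.092 m along the rod.
Components: V_Px = −rω sinθ − a·ω_rod·sinφ = -12.458 m/s;  V_Py = rω cosθ + a·ω_rod·cosφ = -6.853 m/s.
|V_P| = √(V_Px² + V_Py²) = 14.219 m/s.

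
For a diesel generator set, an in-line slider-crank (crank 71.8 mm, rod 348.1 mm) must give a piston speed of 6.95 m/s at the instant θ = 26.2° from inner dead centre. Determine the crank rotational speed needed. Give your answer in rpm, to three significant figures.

1770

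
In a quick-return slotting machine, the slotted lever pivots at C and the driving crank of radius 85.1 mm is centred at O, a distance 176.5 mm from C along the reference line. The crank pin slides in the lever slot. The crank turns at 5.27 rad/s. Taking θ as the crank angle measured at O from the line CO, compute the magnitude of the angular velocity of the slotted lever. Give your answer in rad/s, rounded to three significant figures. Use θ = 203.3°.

ω = 5.27 rad/s
Crank pin A relative to C: A = (d + r cosθ, r sinθ); lever angle φ = atan2(r sinθ, d + r cosθ).
Differentiating tanφ: φ̇ = rω(d cosθ + r)/(d² + r² + 2dr cosθ).
d² + r² + 2dr cosθ = |CA|² = 0.0108039 m²;  d cosθ + r = -0.077006 m.
|ω_lever| = |0.0851·5.27·-0.077006| / 0.0108039 = 3.1966 rad/s.

3.20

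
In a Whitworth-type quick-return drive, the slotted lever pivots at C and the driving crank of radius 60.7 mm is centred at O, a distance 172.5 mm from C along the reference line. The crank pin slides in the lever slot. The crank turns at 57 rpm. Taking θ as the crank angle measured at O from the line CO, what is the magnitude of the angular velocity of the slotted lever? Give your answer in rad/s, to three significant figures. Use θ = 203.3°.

ω = 5.969 rad/s (from 57 rpm).
Crank pin A relative to C: A = (d + r cosθ, r sinθ); lever angle φ = atan2(r sinθ, d + r cosθ).
Differentiating tanφ: φ̇ = rω(d cosθ + r)/(d² + r² + 2dr cosθ).
d² + r² + 2dr cosθ = |CA|² = 0.0142071 m²;  d cosθ + r = -0.097732 m.
|ω_lever| = |0.0607·5.969·-0.097732| / 0.0142071 = 2.4924 rad/s.

2.49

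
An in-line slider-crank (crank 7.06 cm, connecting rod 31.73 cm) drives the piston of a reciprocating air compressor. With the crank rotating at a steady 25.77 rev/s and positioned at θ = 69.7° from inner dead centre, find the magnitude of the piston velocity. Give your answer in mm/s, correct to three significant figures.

ω = 2π·25.8 = 161.9 rad/s
For an in-line slider-crank, x = r cosθ + √(L² − r² sin²θ), so v = −rω sinθ·[1 + r cosθ/√(L² − r² sin²θ)].
With r = 0.0706 m, L = 0.3173 m, θ = 69.7°: √(L² − r² sin²θ) = 0.31031 m.
v = −0.0706·161.9·0.93789·[1 + 0.0706·0.34694/0.31031] = -11.568 m/s.
|v| = 11.568 m/s = 11568 mm/s.

11600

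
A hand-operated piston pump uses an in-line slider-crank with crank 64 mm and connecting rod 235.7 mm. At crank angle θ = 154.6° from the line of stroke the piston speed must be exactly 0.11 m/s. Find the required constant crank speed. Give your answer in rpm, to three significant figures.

For an in-line slider-crank, |v_piston| = rω|sinθ|·[1 + r cosθ/√(L² − r² sin²θ)].
With r = 0.064 m, L = 0.2357 m, θ = 154.6°: the bracketed kinematic factor |dx/dθ| = 0.020672 m.
ω = v/|dx/dθ| = 0.11/0.020672 = 5.3212 rad/s.
N = 60ω/(2π) = 50.813 rpm.

50.8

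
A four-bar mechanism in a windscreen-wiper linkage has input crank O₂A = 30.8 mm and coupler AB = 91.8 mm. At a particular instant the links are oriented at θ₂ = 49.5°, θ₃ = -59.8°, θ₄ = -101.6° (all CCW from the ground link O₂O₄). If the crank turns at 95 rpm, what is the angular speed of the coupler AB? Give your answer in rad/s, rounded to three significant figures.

2.42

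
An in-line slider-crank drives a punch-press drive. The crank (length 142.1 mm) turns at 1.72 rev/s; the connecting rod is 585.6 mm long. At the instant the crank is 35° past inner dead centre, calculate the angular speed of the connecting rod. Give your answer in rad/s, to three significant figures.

2.17

ω = 10.81 rad/s (converted from 1.72 rev/s).
The rod makes angle φ with the slider axis where L sinφ = r sinθ; differentiating, L cosφ·φ̇ = r ω cosθ.
L cosφ = √(L² − r² sin²θ) = 0.5799 m.
|ω_rod| = r ω |cosθ| / √(L² − r² sin²θ) = 0.1421·10.81·0.81915/0.5799 = 2.1693 rad/s.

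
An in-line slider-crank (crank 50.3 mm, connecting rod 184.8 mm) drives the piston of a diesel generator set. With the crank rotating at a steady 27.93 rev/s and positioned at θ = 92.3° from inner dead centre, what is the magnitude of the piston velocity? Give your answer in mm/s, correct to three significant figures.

8720

ω = 2π·27.9 = 175.5 rad/s
For an in-line slider-crank, x = r cosθ + √(L² − r² sin²θ), so v = −rω sinθ·[1 + r cosθ/√(L² − r² sin²θ)].
With r = 0.0503 m, L = 0.1848 m, θ = 92.3°: √(L² − r² sin²θ) = 0.17783 m.
v = −0.0503·175.5·0.99919·[1 + 0.0503·-0.04013/0.17783] = -8.7199 m/s.
|v| = 8.7199 m/s = 8719.9 mm/s.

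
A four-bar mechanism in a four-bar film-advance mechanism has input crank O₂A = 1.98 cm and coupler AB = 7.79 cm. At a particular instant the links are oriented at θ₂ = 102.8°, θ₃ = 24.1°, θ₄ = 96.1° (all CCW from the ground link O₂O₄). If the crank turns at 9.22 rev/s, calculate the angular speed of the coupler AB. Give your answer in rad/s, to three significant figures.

1.81

ω₂ = 57.93 rad/s (from 9.22 rev/s).
Differentiating the loop-closure r₂e^{iθ₂}+r₃e^{iθ₃}=r₁+r₄e^{iθ₄} gives r₂ω₂e^{iθ₂}+r₃ω₃e^{iθ₃}=r₄ω₄e^{iθ₄}.
Eliminating the other unknown: ω₃ = r₂ω₂ sin(θ₄−θ₂) / [r₃ sin(θ₃−θ₄)].
Numerator sine = -0.11667; denominator sine = -0.95106.
Result = 0.0198·57.93·(-0.11667) / (0.0779·(-0.95106)) = +1.8063 rad/s; magnitude 1.8063 rad/s.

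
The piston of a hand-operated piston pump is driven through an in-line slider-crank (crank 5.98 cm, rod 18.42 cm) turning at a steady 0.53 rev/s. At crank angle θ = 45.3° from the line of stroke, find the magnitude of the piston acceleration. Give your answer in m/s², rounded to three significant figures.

ω = 2π·0.53 = 3.33 rad/s
x(θ) = r cosθ + √(L² − r² sin²θ); with ω constant, a = ω²·d²x/dθ².
d²x/dθ² = −r cosθ − r²(cos2θ)/√u − r⁴ sin²2θ/(4u^{3/2}),  u = L² − r² sin²θ = 0.0321229 m².
Substituting r = 0.0598 m, L = 0.1842 m, θ = 45.3°: d²x/dθ² = -0.042409 m.
a = ω²·d²x/dθ² = (3.33)²·(-0.042409) = -0.4703 m/s²;  |a| = 0.4703 m/s².

0.470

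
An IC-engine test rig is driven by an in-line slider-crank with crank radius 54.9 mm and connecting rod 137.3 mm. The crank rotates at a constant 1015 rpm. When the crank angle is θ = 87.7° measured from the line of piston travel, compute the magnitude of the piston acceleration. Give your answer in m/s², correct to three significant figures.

ω = 2π·1015/60 = 106.3 rad/s
x(θ) = r cosθ + √(L² − r² sin²θ); with ω constant, a = ω²·d²x/dθ².
d²x/dθ² = −r cosθ − r²(cos2θ)/√u − r⁴ sin²2θ/(4u^{3/2}),  u = L² − r² sin²θ = 0.0158421 m².
Substituting r = 0.0549 m, L = 0.1373 m, θ = 87.7°: d²x/dθ² = +0.021659 m.
a = ω²·d²x/dθ² = (106.3)²·(+0.021659) = +244.69 m/s²;  |a| = 244.69 m/s².

245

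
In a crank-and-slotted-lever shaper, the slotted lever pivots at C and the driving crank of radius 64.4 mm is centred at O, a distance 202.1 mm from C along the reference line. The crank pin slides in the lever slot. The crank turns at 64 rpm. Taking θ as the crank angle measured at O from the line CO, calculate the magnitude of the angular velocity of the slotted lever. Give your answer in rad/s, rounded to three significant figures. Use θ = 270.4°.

ω = 6.702 rad/s (from 64 rpm).
Crank pin A relative to C: A = (d + r cosθ, r sinθ); lever angle φ = atan2(r sinθ, d + r cosθ).
Differentiating tanφ: φ̇ = rω(d cosθ + r)/(d² + r² + 2dr cosθ).
d² + r² + 2dr cosθ = |CA|² = 0.0451735 m²;  d cosθ + r = +0.065811 m.
|ω_lever| = |0.0644·6.702·+0.065811| / 0.0451735 = 0.62879 rad/s.

0.629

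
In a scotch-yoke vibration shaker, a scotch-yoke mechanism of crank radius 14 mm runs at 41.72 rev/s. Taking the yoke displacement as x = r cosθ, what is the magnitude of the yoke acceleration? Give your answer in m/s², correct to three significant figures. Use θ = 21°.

ω = 262.1 rad/s (from 41.72 rev/s).
x = r cosθ ⇒ ẍ = −rω² cosθ (ω constant).
|a| = rω²|cosθ| = 0.014·(262.1)²·|cos 21°| = 898.11 m/s².

898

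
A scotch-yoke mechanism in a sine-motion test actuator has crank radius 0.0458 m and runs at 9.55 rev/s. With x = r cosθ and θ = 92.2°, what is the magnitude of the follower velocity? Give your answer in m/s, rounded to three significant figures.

2.75

ω = 60 rad/s (from 9.55 rev/s).
x = r cosθ ⇒ ẋ = −rω sinθ.
|v| = rω|sinθ| = 0.0458·60·|sin 92.2°| = 2.7462 m/s.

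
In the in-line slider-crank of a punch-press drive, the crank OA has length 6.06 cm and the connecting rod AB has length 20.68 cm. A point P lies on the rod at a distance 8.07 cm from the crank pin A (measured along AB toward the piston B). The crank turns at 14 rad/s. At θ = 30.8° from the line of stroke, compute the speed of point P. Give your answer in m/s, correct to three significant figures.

ω = 14 rad/s.  Crank-pin speed |V_A| = rω = 0.8484 m/s, perpendicular to OA.
Rod angle: sinφ = −(r/L) sinθ ⇒ φ = -8.630°; ω_rod = −rω cosθ/√(L²−r²sin²θ) = -3.5642 rad/s.
V_P = V_A + ω_rod × AP, with AP = 0.0807 m along the rod.
Components: V_Px = −rω sinθ − a·ω_rod·sinφ = -0.47758 m/s;  V_Py = rω cosθ + a·ω_rod·cosφ = +0.44436 m/s.
|V_P| = √(V_Px² + V_Py²) = 0.65233 m/s.

0.652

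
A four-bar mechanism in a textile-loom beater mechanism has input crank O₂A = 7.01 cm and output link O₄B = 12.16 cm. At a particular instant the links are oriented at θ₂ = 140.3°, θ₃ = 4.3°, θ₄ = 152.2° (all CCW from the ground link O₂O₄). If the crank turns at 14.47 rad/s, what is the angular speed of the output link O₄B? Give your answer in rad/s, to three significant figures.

ω₂ = 14.47 rad/s
Differentiating the loop-closure r₂e^{iθ₂}+r₃e^{iθ₃}=r₁+r₄e^{iθ₄} gives r₂ω₂e^{iθ₂}+r₃ω₃e^{iθ₃}=r₄ω₄e^{iθ₄}.
Eliminating the other unknown: ω₄ = r₂ω₂ sin(θ₂−θ₃) / [r₄ sin(θ₄−θ₃)].
Numerator sine = +0.69466; denominator sine = +0.53140.
Result = 0.0701·14.47·(+0.69466) / (0.1216·(+0.53140)) = +10.904 rad/s; magnitude 10.904 rad/s.

10.9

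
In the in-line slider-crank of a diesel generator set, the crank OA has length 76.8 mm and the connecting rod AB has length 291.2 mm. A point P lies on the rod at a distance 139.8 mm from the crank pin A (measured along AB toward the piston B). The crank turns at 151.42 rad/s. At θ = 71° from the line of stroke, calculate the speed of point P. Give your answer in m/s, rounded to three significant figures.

11.6

ω = 151.4 rad/s.  Crank-pin speed |V_A| = rω = 11.629 m/s, perpendicular to OA.
Rod angle: sinφ = −(r/L) sinθ ⇒ φ = -14.440°; ω_rod = −rω cosθ/√(L²−r²sin²θ) = -13.426 rad/s.
V_P = V_A + ω_rod × AP, with AP = 0.1398 m along the rod.
Components: V_Px = −rω sinθ − a·ω_rod·sinφ = -11.464 m/s;  V_Py = rω cosθ + a·ω_rod·cosφ = +1.9684 m/s.
|V_P| = √(V_Px² + V_Py²) = 11.631 m/s.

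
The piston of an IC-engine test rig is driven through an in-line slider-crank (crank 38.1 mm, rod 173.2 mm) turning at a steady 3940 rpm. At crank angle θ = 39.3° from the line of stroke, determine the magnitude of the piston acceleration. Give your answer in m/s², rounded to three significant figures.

ω = 2π·3940/60 = 412.6 rad/s
x(θ) = r cosθ + √(L² − r² sin²θ); with ω constant, a = ω²·d²x/dθ².
d²x/dθ² = −r cosθ − r²(cos2θ)/√u − r⁴ sin²2θ/(4u^{3/2}),  u = L² − r² sin²θ = 0.0294159 m².
Substituting r = 0.0381 m, L = 0.1732 m, θ = 39.3°: d²x/dθ² = -0.031257 m.
a = ω²·d²x/dθ² = (412.6)²·(-0.031257) = -5321 m/s²;  |a| = 5321 m/s².

5320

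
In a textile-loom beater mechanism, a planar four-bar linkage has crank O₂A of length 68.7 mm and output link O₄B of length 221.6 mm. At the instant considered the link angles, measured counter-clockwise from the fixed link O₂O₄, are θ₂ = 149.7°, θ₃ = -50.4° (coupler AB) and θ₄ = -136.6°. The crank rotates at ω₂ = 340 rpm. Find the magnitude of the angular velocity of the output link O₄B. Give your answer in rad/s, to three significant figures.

3.80

ω₂ = 35.6 rad/s (from 340 rpm).
Differentiating the loop-closure r₂e^{iθ₂}+r₃e^{iθ₃}=r₁+r₄e^{iθ₄} gives r₂ω₂e^{iθ₂}+r₃ω₃e^{iθ₃}=r₄ω₄e^{iθ₄}.
Eliminating the other unknown: ω₄ = r₂ω₂ sin(θ₂−θ₃) / [r₄ sin(θ₄−θ₃)].
Numerator sine = -0.34366; denominator sine = -0.99780.
Result = 0.0687·35.6·(-0.34366) / (0.2216·(-0.99780)) = +3.8017 rad/s; magnitude 3.8017 rad/s.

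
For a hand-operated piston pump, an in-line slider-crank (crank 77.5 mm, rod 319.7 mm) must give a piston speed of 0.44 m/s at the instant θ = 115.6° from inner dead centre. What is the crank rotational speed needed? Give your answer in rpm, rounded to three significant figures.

67.3

For an in-line slider-crank, |v_piston| = rω|sinθ|·[1 + r cosθ/√(L² − r² sin²θ)].
With r = 0.0775 m, L = 0.3197 m, θ = 115.6°: the bracketed kinematic factor |dx/dθ| = 0.06239 m.
ω = v/|dx/dθ| = 0.44/0.06239 = 7.0524 rad/s.
N = 60ω/(2π) = 67.346 rpm.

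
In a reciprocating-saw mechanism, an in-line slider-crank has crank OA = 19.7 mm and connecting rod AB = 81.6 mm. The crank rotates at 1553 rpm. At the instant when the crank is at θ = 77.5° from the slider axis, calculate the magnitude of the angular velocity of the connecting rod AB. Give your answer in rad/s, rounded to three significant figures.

ω = 162.6 rad/s (converted from 1553 rpm).
The rod makes angle φ with the slider axis where L sinφ = r sinθ; differentiating, L cosφ·φ̇ = r ω cosθ.
L cosφ = √(L² − r² sin²θ) = 0.079301 m.
|ω_rod| = r ω |cosθ| / √(L² − r² sin²θ) = 0.0197·162.6·0.21644/0.079301 = 8.7443 rad/s.

8.74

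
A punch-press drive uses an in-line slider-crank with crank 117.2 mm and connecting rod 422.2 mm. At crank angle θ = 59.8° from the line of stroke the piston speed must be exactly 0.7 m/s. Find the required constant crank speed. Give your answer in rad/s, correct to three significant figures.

For an in-line slider-crank, |v_piston| = rω|sinθ|·[1 + r cosθ/√(L² − r² sin²θ)].
With r = 0.1172 m, L = 0.4222 m, θ = 59.8°: the bracketed kinematic factor |dx/dθ| = 0.11586 m.
ω = v/|dx/dθ| = 0.7/0.11586 = 6.0416 rad/s.

6.04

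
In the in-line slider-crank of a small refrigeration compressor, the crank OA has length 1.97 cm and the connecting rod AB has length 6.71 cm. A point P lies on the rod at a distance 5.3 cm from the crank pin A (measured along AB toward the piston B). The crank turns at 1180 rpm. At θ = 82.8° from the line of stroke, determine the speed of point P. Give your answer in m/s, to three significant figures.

2.49

ω = 123.6 rad/s.  Crank-pin speed |V_A| = rω = 2.4343 m/s, perpendicular to OA.
Rod angle: sinφ = −(r/L) sinθ ⇒ φ = -16.934°; ω_rod = −rω cosθ/√(L²−r²sin²θ) = -4.7531 rad/s.
V_P = V_A + ω_rod × AP, with AP = 0.053 m along the rod.
Components: V_Px = −rω sinθ − a·ω_rod·sinφ = -2.4885 m/s;  V_Py = rω cosθ + a·ω_rod·cosφ = +0.064112 m/s.
|V_P| = √(V_Px² + V_Py²) = 2.4893 m/s.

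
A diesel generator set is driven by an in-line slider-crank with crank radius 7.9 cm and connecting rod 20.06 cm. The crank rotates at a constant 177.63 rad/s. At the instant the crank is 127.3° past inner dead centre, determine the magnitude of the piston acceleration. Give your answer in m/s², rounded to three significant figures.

ω = 177.6 rad/s
x(θ) = r cosθ + √(L² − r² sin²θ); with ω constant, a = ω²·d²x/dθ².
d²x/dθ² = −r cosθ − r²(cos2θ)/√u − r⁴ sin²2θ/(4u^{3/2}),  u = L² − r² sin²θ = 0.0362912 m².
Substituting r = 0.079 m, L = 0.2006 m, θ = 127.3°: d²x/dθ² = +0.055264 m.
a = ω²·d²x/dθ² = (177.6)²·(+0.055264) = +1743.7 m/s²;  |a| = 1743.7 m/s².

1740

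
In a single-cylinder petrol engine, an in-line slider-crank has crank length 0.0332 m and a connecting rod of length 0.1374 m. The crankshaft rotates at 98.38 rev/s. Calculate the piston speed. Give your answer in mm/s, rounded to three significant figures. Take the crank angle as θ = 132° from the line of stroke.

12700

ω = 2π·98.4 = 618.1 rad/s
For an in-line slider-crank, x = r cosθ + √(L² − r² sin²θ), so v = −rω sinθ·[1 + r cosθ/√(L² − r² sin²θ)].
With r = 0.0332 m, L = 0.1374 m, θ = 132°: √(L² − r² sin²θ) = 0.13517 m.
v = −0.0332·618.1·0.74314·[1 + 0.0332·-0.66913/0.13517] = -12.744 m/s.
|v| = 12.744 m/s = 12744 mm/s.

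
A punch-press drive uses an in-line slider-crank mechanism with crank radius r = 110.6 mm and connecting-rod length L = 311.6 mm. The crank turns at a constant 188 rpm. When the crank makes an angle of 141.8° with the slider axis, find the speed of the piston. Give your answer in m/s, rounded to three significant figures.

0.962

ω = 2π·188/60 = 19.69 rad/s
For an in-line slider-crank, x = r cosθ + √(L² − r² sin²θ), so v = −rω sinθ·[1 + r cosθ/√(L² − r² sin²θ)].
With r = 0.1106 m, L = 0.3116 m, θ = 141.8°: √(L² − r² sin²θ) = 0.304 m.
v = −0.1106·19.69·0.61841·[1 + 0.1106·-0.78586/0.304] = -0.96155 m/s.
|v| = 0.96155 m/s.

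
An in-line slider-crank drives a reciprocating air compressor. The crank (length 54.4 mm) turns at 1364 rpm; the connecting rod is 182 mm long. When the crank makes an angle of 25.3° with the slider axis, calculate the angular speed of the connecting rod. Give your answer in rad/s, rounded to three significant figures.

38.9

ω = 142.8 rad/s (converted from 1364 rpm).
The rod makes angle φ with the slider axis where L sinφ = r sinθ; differentiating, L cosφ·φ̇ = r ω cosθ.
L cosφ = √(L² − r² sin²θ) = 0.18051 m.
|ω_rod| = r ω |cosθ| / √(L² − r² sin²θ) = 0.0544·142.8·0.90408/0.18051 = 38.918 rad/s.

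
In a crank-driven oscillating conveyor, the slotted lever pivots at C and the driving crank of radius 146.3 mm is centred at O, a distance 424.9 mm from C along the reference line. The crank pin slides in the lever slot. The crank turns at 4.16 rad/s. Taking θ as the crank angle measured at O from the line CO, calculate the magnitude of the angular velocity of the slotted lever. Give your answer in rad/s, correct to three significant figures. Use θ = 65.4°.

ω = 4.16 rad/s
Crank pin A relative to C: A = (d + r cosθ, r sinθ); lever angle φ = atan2(r sinθ, d + r cosθ).
Differentiating tanφ: φ̇ = rω(d cosθ + r)/(d² + r² + 2dr cosθ).
d² + r² + 2dr cosθ = |CA|² = 0.253698 m²;  d cosθ + r = +0.32318 m.
|ω_lever| = |0.1463·4.16·+0.32318| / 0.253698 = 0.77529 rad/s.

0.775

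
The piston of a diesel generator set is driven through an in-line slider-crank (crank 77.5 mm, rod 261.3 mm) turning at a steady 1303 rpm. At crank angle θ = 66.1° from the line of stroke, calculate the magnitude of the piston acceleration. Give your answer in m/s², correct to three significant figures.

292

ω = 2π·1303/60 = 136.4 rad/s
x(θ) = r cosθ + √(L² − r² sin²θ); with ω constant, a = ω²·d²x/dθ².
d²x/dθ² = −r cosθ − r²(cos2θ)/√u − r⁴ sin²2θ/(4u^{3/2}),  u = L² − r² sin²θ = 0.0632573 m².
Substituting r = 0.0775 m, L = 0.2613 m, θ = 66.1°: d²x/dθ² = -0.015668 m.
a = ω²·d²x/dθ² = (136.4)²·(-0.015668) = -291.72 m/s²;  |a| = 291.72 m/s².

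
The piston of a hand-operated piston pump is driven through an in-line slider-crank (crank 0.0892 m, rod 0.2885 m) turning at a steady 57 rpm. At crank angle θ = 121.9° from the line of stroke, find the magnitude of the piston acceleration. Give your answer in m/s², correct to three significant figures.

2.11

ω = 2π·57/60 = 5.969 rad/s
x(θ) = r cosθ + √(L² − r² sin²θ); with ω constant, a = ω²·d²x/dθ².
d²x/dθ² = −r cosθ − r²(cos2θ)/√u − r⁴ sin²2θ/(4u^{3/2}),  u = L² − r² sin²θ = 0.0774975 m².
Substituting r = 0.0892 m, L = 0.2885 m, θ = 121.9°: d²x/dθ² = +0.059165 m.
a = ω²·d²x/dθ² = (5.969)²·(+0.059165) = +2.108 m/s²;  |a| = 2.108 m/s².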